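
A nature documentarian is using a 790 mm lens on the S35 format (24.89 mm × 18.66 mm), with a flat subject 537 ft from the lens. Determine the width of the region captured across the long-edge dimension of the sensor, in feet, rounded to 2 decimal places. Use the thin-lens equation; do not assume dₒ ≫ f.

16.84 ft

dₒ: 537 ft × 304.8 mm/ft = 163677.59 mm.
Similar triangles through the lens centre give W/dₒ = w/dᵢ; with 1/f = 1/dₒ + 1/dᵢ this gives W = w·(dₒ − f)/f.
W = 24.89 mm × (163678 − 790) / 790 = 24.89 × 206.1868 ≈ 5131.990 mm = 5131.990/304.8 ft = 16.8372 ft.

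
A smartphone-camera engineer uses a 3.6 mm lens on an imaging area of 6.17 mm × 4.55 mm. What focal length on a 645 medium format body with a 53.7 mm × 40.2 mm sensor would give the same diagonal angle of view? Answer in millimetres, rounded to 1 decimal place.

Sensor diagonal = √(6.17² + 4.55²) = √58.7714 ≈ 7.6663 mm.
Sensor diagonal = √(53.7² + 40.2²) = √4499.7300 ≈ 67.0800 mm.
Equal angle of view means equal diagonal/f ratio, so f₂ = f₁ · (diagonal₂/diagonal₁) = 3.6 × 67.0800/7.6663.
f₂ = 3.6 × 8.75004 ≈ 31.500 mm.

31.5 mm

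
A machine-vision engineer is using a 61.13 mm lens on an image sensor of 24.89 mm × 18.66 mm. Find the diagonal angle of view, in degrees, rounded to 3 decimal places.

Sensor diagonal = √(24.89² + 18.66²) = √967.7077 ≈ 31.1080 mm.
Angle of view α = 2·arctan(d/2f) with d = 31.1080 mm and f = 61.13 mm.
d/2f = 0.25444; arctan(0.25444) ≈ 14.2755°, so α ≈ 28.5510°.

28.551°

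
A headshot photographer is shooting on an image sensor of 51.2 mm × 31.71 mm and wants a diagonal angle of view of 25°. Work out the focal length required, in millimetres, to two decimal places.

Sensor diagonal = √(51.2² + 31.71²) = √3626.9641 ≈ 60.2243 mm.
From α = 2·arctan(d/2f) we get f = d / (2·tan(α/2)).
With d = 60.2243 mm and α/2 = 12.5°, tan(α/2) ≈ 0.22169, so f ≈ 60.2243 / 0.44339 ≈ 135.8271 mm.

135.83 mm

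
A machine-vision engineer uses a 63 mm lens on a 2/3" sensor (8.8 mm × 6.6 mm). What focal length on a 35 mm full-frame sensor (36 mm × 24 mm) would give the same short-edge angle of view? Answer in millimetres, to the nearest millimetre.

229 mm

Equal angle of view means equal height/f ratio, so f₂ = f₁ · (height₂/height₁) = 63 × 24/6.6.
f₂ = 63 × 3.63636 ≈ 229.091 mm.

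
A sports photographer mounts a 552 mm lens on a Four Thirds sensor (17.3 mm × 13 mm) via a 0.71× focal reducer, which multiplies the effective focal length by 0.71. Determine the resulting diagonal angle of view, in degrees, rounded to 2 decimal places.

3.16°

Effective focal length f = 552 × 0.71 = 391.92 mm.
Sensor diagonal = √(17.3² + 13²) = √468.2900 ≈ 21.6400 mm.
α = 2·arctan(21.640 / (2 × 391.92)) = 2·arctan(0.02761) ≈ 3.1628°.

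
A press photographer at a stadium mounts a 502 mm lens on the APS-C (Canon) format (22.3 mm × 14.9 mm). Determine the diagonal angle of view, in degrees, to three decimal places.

3.060°

Sensor diagonal = √(22.3² + 14.9²) = √719.3000 ≈ 26.8198 mm.
Angle of view α = 2·arctan(d/2f) with d = 26.8198 mm and f = 502 mm.
d/2f = 0.02671; arctan(0.02671) ≈ 1.5302°, so α ≈ 3.0603°.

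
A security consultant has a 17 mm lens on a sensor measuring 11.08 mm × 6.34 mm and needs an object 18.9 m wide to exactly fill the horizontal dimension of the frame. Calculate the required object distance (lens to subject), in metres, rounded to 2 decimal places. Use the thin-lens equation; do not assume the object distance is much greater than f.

W: 18.9 m = 18900 mm.
Magnification m = w/W = dᵢ/dₒ; combined with 1/f = 1/dₒ + 1/dᵢ this gives dₒ = f·(1 + W/w).
dₒ = 17 mm × (1 + 18900/11.08) = 17 × 1706.7762 ≈ 29015.195 mm = 29.0152 m.

29.02 m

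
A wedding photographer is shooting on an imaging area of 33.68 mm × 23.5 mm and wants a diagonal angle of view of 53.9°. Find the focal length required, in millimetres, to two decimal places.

40.39 mm

Sensor diagonal = √(33.68² + 23.5²) = √1686.5924 ≈ 41.0681 mm.
From α = 2·arctan(d/2f) we get f = d / (2·tan(α/2)).
With d = 41.0681 mm and α/2 = 26.95°, tan(α/2) ≈ 0.50843, so f ≈ 41.0681 / 1.01685 ≈ 40.3875 mm.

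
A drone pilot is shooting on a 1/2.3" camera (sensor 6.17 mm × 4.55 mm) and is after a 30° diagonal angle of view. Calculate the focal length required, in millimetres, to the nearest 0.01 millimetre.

14.31 mm

Sensor diagonal = √(6.17² + 4.55²) = √58.7714 ≈ 7.6663 mm.
From α = 2·arctan(d/2f) we get f = d / (2·tan(α/2)).
With d = 7.6663 mm and α/2 = 15°, tan(α/2) ≈ 0.26795, so f ≈ 7.6663 / 0.53590 ≈ 14.3054 mm.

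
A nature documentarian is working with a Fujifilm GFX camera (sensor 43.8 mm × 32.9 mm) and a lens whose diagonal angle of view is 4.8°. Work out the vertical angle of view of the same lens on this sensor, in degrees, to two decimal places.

Sensor diagonal = √(43.8² + 32.9²) = √3000.8500 ≈ 54.7800 mm.
From the diagonal AOV: f = 54.7800 / (2·tan(2.4°)) = 54.7800 / 0.08382 ≈ 653.5058 mm.
Vertical AOV = 2·arctan(32.9 / (2 × 653.5058)) = 2·arctan(0.02517) ≈ 2.8839°.

2.88°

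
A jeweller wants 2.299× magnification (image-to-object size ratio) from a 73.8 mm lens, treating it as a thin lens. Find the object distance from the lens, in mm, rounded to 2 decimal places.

With m = dᵢ/dₒ and 1/f = 1/dₒ + 1/dᵢ, substituting dᵢ = m·dₒ gives 1/f = (1 + 1/m)/dₒ, hence dₒ = f·(1 + 1/m).
dₒ = 73.8 × (1 + 1/2.299) = 73.8 × 1.43497 ≈ 105.901 mm.

105.90 mm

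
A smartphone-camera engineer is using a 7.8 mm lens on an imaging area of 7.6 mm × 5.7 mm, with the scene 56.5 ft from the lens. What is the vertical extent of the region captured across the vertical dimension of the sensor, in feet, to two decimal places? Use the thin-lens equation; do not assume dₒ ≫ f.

41.27 ft

dₒ: 56.5 ft × 304.8 mm/ft = 17221.20 mm.
Similar triangles through the lens centre give W/dₒ = h/dᵢ; with 1/f = 1/dₒ + 1/dᵢ this gives W = h·(dₒ − f)/f.
W = 5.7 mm × (17221.2 − 7.8) / 7.8 = 5.7 × 2206.8461 ≈ 12579.023 mm = 12579.023/304.8 ft = 41.2698 ft.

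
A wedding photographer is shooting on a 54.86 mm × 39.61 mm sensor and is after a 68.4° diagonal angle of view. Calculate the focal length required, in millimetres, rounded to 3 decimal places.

49.783 mm

Sensor diagonal = √(54.86² + 39.61²) = √4578.5717 ≈ 67.6651 mm.
From α = 2·arctan(d/2f) we get f = d / (2·tan(α/2)).
With d = 67.6651 mm and α/2 = 34.2°, tan(α/2) ≈ 0.67960, so f ≈ 67.6651 / 1.35920 ≈ 49.7831 mm.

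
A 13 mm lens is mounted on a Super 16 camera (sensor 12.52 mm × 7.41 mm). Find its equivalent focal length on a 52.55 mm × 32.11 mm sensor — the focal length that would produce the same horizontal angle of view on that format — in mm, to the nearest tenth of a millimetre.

Equal angle of view means equal width/f ratio, so f₂ = f₁ · (width₂/width₁) = 13 × 52.55/12.52.
f₂ = 13 × 4.19728 ≈ 54.565 mm.

54.6 mm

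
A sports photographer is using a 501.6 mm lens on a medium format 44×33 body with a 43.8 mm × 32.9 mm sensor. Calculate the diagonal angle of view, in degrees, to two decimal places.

6.25°

Sensor diagonal = √(43.8² + 32.9²) = √3000.8500 ≈ 54.7800 mm.
Angle of view α = 2·arctan(d/2f) with d = 54.7800 mm and f = 501.6 mm.
d/2f = 0.05461; arctan(0.05461) ≈ 3.1255°, so α ≈ 6.2511°.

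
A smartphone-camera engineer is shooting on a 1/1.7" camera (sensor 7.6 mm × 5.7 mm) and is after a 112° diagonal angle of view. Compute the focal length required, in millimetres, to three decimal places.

3.204 mm

Sensor diagonal = √(7.6² + 5.7²) = √90.2500 ≈ 9.5000 mm.
From α = 2·arctan(d/2f) we get f = d / (2·tan(α/2)).
With d = 9.5000 mm and α/2 = 56°, tan(α/2) ≈ 1.48256, so f ≈ 9.5000 / 2.96512 ≈ 3.2039 mm.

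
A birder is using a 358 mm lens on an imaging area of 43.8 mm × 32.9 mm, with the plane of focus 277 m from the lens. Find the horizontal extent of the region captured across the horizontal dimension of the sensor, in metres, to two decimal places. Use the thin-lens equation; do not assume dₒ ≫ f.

33.85 m

dₒ: 277 m = 277000 mm.
Similar triangles through the lens centre give W/dₒ = w/dᵢ; with 1/f = 1/dₒ + 1/dᵢ this gives W = w·(dₒ − f)/f.
W = 43.8 mm × (277000 − 358) / 358 = 43.8 × 772.7430 ≈ 33846.144 mm = 33.8461 m.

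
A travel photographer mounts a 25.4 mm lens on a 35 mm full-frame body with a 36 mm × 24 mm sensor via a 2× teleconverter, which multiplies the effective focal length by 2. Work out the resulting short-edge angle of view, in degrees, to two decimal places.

26.58°

Effective focal length f = 25.4 × 2 = 50.8 mm.
α = 2·arctan(24 / (2 × 50.8)) = 2·arctan(0.23622) ≈ 26.5816°.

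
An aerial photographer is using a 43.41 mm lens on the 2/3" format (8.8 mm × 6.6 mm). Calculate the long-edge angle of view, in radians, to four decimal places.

Angle of view α = 2·arctan(w/2f) with w = 8.8 mm and f = 43.41 mm.
w/2f = 0.10136; arctan(0.10136) ≈ 0.1010 rad, so α ≈ 0.2020 rad.

0.2020 rad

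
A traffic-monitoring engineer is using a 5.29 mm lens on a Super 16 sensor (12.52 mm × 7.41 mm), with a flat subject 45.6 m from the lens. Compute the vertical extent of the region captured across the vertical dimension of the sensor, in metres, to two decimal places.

dₒ: 45.6 m = 45600 mm.
Similar triangles through the lens centre give W/dₒ = h/dᵢ; with 1/f = 1/dₒ + 1/dᵢ this gives W = h·(dₒ − f)/f.
W = 7.41 mm × (45600 − 5.29) / 5.29 = 7.41 × 8619.0378 ≈ 63867.070 mm = 63.8671 m.

63.87 m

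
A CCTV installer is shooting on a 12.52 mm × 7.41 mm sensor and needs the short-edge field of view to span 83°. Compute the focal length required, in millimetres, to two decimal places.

From α = 2·arctan(h/2f) we get f = h / (2·tan(α/2)).
With h = 7.41 mm and α/2 = 41.5°, tan(α/2) ≈ 0.88473, so f ≈ 7.41 / 1.76945 ≈ 4.1877 mm.

4.19 mm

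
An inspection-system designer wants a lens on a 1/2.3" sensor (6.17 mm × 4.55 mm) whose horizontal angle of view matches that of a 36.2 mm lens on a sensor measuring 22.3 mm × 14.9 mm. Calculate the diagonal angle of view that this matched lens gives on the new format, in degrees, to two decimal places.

41.88°

Equal horizontal AOV ⇒ f₂ = f₁ · 6.17/22.3 = 36.2 × 0.27668 ≈ 10.0159 mm.
Sensor diagonal = √(6.17² + 4.55²) = √58.7714 ≈ 7.6663 mm.
Diagonal AOV on the new format = 2·arctan(7.6663 / (2 × 10.0159)) = 2·arctan(0.38271) ≈ 41.8842°.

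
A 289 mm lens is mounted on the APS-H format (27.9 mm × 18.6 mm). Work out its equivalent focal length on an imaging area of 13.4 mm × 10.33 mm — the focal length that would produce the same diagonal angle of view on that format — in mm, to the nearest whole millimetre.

Sensor diagonal = √(27.9² + 18.6²) = √1124.3700 ≈ 33.5316 mm.
Sensor diagonal = √(13.4² + 10.33²) = √286.2689 ≈ 16.9195 mm.
Equal angle of view means equal diagonal/f ratio, so f₂ = f₁ · (diagonal₂/diagonal₁) = 289 × 16.9195/33.5316.
f₂ = 289 × 0.50458 ≈ 145.824 mm.

146 mm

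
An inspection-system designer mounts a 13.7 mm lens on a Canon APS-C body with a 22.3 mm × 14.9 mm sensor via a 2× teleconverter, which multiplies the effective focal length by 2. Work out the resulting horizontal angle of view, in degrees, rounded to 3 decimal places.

44.286°

Effective focal length f = 13.7 × 2 = 27.4 mm.
α = 2·arctan(22.3 / (2 × 27.4)) = 2·arctan(0.40693) ≈ 44.2862°.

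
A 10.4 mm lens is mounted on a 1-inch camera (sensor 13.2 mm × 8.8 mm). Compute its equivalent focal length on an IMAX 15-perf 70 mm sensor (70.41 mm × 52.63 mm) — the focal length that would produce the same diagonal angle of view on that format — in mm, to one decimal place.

57.6 mm

Sensor diagonal = √(13.2² + 8.8²) = √251.6800 ≈ 15.8644 mm.
Sensor diagonal = √(70.41² + 52.63²) = √7727.4850 ≈ 87.9061 mm.
Equal angle of view means equal diagonal/f ratio, so f₂ = f₁ · (diagonal₂/diagonal₁) = 10.4 × 87.9061/15.8644.
f₂ = 10.4 × 5.54108 ≈ 57.627 mm.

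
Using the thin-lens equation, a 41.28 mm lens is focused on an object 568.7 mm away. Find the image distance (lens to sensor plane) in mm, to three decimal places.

1/dᵢ = 1/f − 1/dₒ = 1/41.28 − 1/568.7 = 0.0224664 mm⁻¹.
dᵢ = 1/0.0224664 ≈ 44.5109 mm.

44.511 mm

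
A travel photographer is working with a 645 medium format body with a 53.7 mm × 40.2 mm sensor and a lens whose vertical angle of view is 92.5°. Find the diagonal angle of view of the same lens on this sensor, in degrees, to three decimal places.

From the vertical AOV: f = 40.2 / (2·tan(46.25°)) = 40.2 / 2.08923 ≈ 19.2416 mm.
Sensor diagonal = √(53.7² + 40.2²) = √4499.7300 ≈ 67.0800 mm.
Diagonal AOV = 2·arctan(67.0800 / (2 × 19.2416)) = 2·arctan(1.74310) ≈ 120.3151°.

120.315°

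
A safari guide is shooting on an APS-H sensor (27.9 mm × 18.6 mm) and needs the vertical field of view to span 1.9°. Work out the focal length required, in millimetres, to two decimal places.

From α = 2·arctan(h/2f) we get f = h / (2·tan(α/2)).
With h = 18.6 mm and α/2 = 0.95°, tan(α/2) ≈ 0.01658, so f ≈ 18.6 / 0.03316 ≈ 560.8441 mm.

560.84 mm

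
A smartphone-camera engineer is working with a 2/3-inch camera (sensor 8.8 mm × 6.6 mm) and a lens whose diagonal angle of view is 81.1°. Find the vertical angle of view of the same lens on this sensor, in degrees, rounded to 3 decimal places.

Sensor diagonal = √(8.8² + 6.6²) = √121.0000 ≈ 11.0000 mm.
From the diagonal AOV: f = 11.0000 / (2·tan(40.55°)) = 11.0000 / 1.71118 ≈ 6.4283 mm.
Vertical AOV = 2·arctan(6.6 / (2 × 6.4283)) = 2·arctan(0.51335) ≈ 54.3478°.

54.348°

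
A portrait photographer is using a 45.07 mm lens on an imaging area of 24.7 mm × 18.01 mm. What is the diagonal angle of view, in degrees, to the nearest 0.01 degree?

37.47°

Sensor diagonal = √(24.7² + 18.01²) = √934.4501 ≈ 30.5688 mm.
Angle of view α = 2·arctan(d/2f) with d = 30.5688 mm and f = 45.07 mm.
d/2f = 0.33913; arctan(0.33913) ≈ 18.7331°, so α ≈ 37.4662°.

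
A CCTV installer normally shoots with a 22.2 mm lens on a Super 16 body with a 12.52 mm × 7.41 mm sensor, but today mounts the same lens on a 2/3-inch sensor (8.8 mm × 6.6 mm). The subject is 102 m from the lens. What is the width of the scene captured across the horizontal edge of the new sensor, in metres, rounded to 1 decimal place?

40.4 m

The focal length stays 22.2 mm; the relevant sensor dimension is now w = 8.8 mm. Object distance dₒ = 102 m = 102000 mm.
Thin-lens field width W = w·(dₒ − f)/f = 8.8 × (102000 − 22.2)/22.2 ≈ 40423.632 mm = 40.4236 m.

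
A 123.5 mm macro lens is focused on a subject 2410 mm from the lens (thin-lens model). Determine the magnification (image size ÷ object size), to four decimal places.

0.0540×

Thin lens: 1/f = 1/dₒ + 1/dᵢ → 1/dᵢ = 1/123.5 − 1/2410 = 0.0076822 mm⁻¹, so dᵢ ≈ 130.1706 mm.
Magnification m = dᵢ/dₒ = 130.1706/2410 ≈ 0.05401.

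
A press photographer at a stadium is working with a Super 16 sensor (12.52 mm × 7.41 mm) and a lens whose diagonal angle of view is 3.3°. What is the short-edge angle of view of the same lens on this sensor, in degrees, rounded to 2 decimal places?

1.68°

Sensor diagonal = √(12.52² + 7.41²) = √211.6585 ≈ 14.5485 mm.
From the diagonal AOV: f = 14.5485 / (2·tan(1.65°)) = 14.5485 / 0.05761 ≈ 252.5262 mm.
Short-edge AOV = 2·arctan(7.41 / (2 × 252.5262)) = 2·arctan(0.01467) ≈ 1.6811°.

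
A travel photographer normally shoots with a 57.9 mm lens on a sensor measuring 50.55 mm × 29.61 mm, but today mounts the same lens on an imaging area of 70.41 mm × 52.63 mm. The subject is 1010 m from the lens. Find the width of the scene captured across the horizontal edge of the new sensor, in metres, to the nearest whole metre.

1228 m

The focal length stays 57.9 mm; the relevant sensor dimension is now w = 70.41 mm. Object distance dₒ = 1010 m = 1.01e+06 mm.
Thin-lens field width W = w·(dₒ − f)/f = 70.41 × (1.01e+06 − 57.9)/57.9 ≈ 1228152.388 mm = 1228.15 m.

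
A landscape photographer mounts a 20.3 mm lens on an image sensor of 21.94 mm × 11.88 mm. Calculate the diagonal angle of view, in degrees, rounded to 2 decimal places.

63.14°

Sensor diagonal = √(21.94² + 11.88²) = √622.4980 ≈ 24.9499 mm.
Angle of view α = 2·arctan(d/2f) with d = 24.9499 mm and f = 20.3 mm.
d/2f = 0.61453; arctan(0.61453) ≈ 31.5720°, so α ≈ 63.1439°.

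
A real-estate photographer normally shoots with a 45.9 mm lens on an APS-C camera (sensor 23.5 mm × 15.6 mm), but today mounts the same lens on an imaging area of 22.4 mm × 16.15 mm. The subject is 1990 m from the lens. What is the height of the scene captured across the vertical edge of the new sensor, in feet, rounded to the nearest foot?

The focal length stays 45.9 mm; the relevant sensor dimension is now h = 16.15 mm. Object distance dₒ = 1990 m = 1.99e+06 mm.
Thin-lens field height W = h·(dₒ − f)/f = 16.15 × (1.99e+06 − 45.9)/45.9 ≈ 700169.035 mm = 700169.035/304.8 ft = 2297.14 ft.

2297 ft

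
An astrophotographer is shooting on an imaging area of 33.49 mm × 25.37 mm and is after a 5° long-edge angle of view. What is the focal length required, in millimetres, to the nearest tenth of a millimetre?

383.5 mm

From α = 2·arctan(w/2f) we get f = w / (2·tan(α/2)).
With w = 33.49 mm and α/2 = 2.5°, tan(α/2) ≈ 0.04366, so f ≈ 33.49 / 0.08732 ≈ 383.5236 mm.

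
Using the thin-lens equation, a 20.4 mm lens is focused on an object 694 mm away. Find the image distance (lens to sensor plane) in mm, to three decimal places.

21.018 mm

1/dᵢ = 1/f − 1/dₒ = 1/20.4 − 1/694 = 0.0475787 mm⁻¹.
dᵢ = 1/0.0475787 ≈ 21.0178 mm.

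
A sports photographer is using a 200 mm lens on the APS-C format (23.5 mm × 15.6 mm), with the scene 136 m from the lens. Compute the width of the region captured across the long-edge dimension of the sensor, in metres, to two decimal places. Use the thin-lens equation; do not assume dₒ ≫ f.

15.96 m

dₒ: 136 m = 136000 mm.
Similar triangles through the lens centre give W/dₒ = w/dᵢ; with 1/f = 1/dₒ + 1/dᵢ this gives W = w·(dₒ − f)/f.
W = 23.5 mm × (136000 − 200) / 200 = 23.5 × 679.0000 ≈ 15956.500 mm = 15.9565 m.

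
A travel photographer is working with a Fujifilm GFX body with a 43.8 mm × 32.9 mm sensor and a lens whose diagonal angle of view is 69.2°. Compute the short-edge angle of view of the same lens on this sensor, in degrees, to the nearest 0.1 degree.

Sensor diagonal = √(43.8² + 32.9²) = √3000.8500 ≈ 54.7800 mm.
From the diagonal AOV: f = 54.7800 / (2·tan(34.6°)) = 54.7800 / 1.37971 ≈ 39.7041 mm.
Short-edge AOV = 2·arctan(32.9 / (2 × 39.7041)) = 2·arctan(0.41432) ≈ 45.0099°.

45.0°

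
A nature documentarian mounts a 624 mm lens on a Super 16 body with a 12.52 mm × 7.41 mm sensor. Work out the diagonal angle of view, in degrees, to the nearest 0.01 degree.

Sensor diagonal = √(12.52² + 7.41²) = √211.6585 ≈ 14.5485 mm.
Angle of view α = 2·arctan(d/2f) with d = 14.5485 mm and f = 624 mm.
d/2f = 0.01166; arctan(0.01166) ≈ 0.6679°, so α ≈ 1.3358°.

1.34°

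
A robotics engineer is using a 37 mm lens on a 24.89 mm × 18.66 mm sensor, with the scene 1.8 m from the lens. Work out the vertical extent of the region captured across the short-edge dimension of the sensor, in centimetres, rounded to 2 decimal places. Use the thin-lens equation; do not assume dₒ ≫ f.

88.91 cm

dₒ: 1.8 m = 1800 mm.
Similar triangles through the lens centre give W/dₒ = h/dᵢ; with 1/f = 1/dₒ + 1/dᵢ this gives W = h·(dₒ − f)/f.
W = 18.66 mm × (1800 − 37) / 37 = 18.66 × 47.6486 ≈ 889.124 mm = 88.9124 cm.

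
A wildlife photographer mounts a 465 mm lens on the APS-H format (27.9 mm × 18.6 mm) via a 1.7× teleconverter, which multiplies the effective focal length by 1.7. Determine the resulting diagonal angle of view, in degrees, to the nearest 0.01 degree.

Effective focal length f = 465 × 1.7 = 790.5 mm.
Sensor diagonal = √(27.9² + 18.6²) = √1124.3700 ≈ 33.5316 mm.
α = 2·arctan(33.532 / (2 × 790.5)) = 2·arctan(0.02121) ≈ 2.4300°.

2.43°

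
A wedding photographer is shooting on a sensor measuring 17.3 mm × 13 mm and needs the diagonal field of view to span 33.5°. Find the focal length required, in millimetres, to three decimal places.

35.951 mm

Sensor diagonal = √(17.3² + 13²) = √468.2900 ≈ 21.6400 mm.
From α = 2·arctan(d/2f) we get f = d / (2·tan(α/2)).
With d = 21.6400 mm and α/2 = 16.75°, tan(α/2) ≈ 0.30097, so f ≈ 21.6400 / 0.60193 ≈ 35.9509 mm.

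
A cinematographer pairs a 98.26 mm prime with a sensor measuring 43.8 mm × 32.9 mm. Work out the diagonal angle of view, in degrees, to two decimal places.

31.15°

Sensor diagonal = √(43.8² + 32.9²) = √3000.8500 ≈ 54.7800 mm.
Angle of view α = 2·arctan(d/2f) with d = 54.7800 mm and f = 98.26 mm.
d/2f = 0.27875; arctan(0.27875) ≈ 15.5758°, so α ≈ 31.1517°.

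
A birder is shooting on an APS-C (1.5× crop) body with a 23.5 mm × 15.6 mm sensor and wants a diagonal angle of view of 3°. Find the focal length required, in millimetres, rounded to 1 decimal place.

538.6 mm

Sensor diagonal = √(23.5² + 15.6²) = √795.6100 ≈ 28.2066 mm.
From α = 2·arctan(d/2f) we get f = d / (2·tan(α/2)).
With d = 28.2066 mm and α/2 = 1.5°, tan(α/2) ≈ 0.02619, so f ≈ 28.2066 / 0.05237 ≈ 538.5825 mm.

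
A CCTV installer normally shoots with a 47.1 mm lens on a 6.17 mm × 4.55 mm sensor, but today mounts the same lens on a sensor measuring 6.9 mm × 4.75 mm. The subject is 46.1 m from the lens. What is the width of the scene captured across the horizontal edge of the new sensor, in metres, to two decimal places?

The focal length stays 47.1 mm; the relevant sensor dimension is now w = 6.9 mm. Object distance dₒ = 46.1 m = 46100 mm.
Thin-lens field width W = w·(dₒ − f)/f = 6.9 × (46100 − 47.1)/47.1 ≈ 6746.603 mm = 6.7466 m.

6.75 m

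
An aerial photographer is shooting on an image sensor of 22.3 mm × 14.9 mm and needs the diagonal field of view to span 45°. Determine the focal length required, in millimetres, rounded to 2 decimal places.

Sensor diagonal = √(22.3² + 14.9²) = √719.3000 ≈ 26.8198 mm.
From α = 2·arctan(d/2f) we get f = d / (2·tan(α/2)).
With d = 26.8198 mm and α/2 = 22.5°, tan(α/2) ≈ 0.41421, so f ≈ 26.8198 / 0.82843 ≈ 32.3743 mm.

32.37 mm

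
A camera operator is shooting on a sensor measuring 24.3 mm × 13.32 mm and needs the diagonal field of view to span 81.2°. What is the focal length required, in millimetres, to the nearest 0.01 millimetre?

16.17 mm

Sensor diagonal = √(24.3² + 13.32²) = √767.9124 ≈ 27.7112 mm.
From α = 2·arctan(d/2f) we get f = d / (2·tan(α/2)).
With d = 27.7112 mm and α/2 = 40.6°, tan(α/2) ≈ 0.85710, so f ≈ 27.7112 / 1.71421 ≈ 16.1656 mm.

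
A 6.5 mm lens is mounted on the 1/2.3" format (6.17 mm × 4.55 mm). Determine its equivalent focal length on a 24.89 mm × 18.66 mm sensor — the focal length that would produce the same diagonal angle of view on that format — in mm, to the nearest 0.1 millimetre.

26.4 mm

Sensor diagonal = √(6.17² + 4.55²) = √58.7714 ≈ 7.6663 mm.
Sensor diagonal = √(24.89² + 18.66²) = √967.7077 ≈ 31.1080 mm.
Equal angle of view means equal diagonal/f ratio, so f₂ = f₁ · (diagonal₂/diagonal₁) = 6.5 × 31.1080/7.6663.
f₂ = 6.5 × 4.05779 ≈ 26.376 mm.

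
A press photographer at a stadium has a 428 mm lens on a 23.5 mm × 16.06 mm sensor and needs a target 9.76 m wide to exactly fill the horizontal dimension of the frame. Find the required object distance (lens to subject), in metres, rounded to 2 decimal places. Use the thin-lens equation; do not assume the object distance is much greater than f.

W: 9.76 m = 9760 mm.
Magnification m = w/W = dᵢ/dₒ; combined with 1/f = 1/dₒ + 1/dᵢ this gives dₒ = f·(1 + W/w).
dₒ = 428 mm × (1 + 9760/23.5) = 428 × 416.3191 ≈ 178184.596 mm = 178.185 m.

178.18 m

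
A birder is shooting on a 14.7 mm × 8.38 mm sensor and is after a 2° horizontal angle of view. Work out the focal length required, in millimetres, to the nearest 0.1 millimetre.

421.1 mm

From α = 2·arctan(w/2f) we get f = w / (2·tan(α/2)).
With w = 14.7 mm and α/2 = 1°, tan(α/2) ≈ 0.01746, so f ≈ 14.7 / 0.03491 ≈ 421.0812 mm.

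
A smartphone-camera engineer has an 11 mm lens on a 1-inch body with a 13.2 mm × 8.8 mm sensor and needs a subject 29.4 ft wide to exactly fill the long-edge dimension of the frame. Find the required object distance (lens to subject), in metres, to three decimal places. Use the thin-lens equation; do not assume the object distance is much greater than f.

7.479 m

W: 29.4 ft × 304.8 mm/ft = 8961.12 mm.
Magnification m = w/W = dᵢ/dₒ; combined with 1/f = 1/dₒ + 1/dᵢ this gives dₒ = f·(1 + W/w).
dₒ = 11 mm × (1 + 8961.12/13.2) = 11 × 679.8727 ≈ 7478.600 mm = 7.4786 m.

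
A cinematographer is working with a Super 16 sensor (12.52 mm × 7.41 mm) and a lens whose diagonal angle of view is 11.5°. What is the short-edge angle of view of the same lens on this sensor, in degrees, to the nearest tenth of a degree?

5.9°

Sensor diagonal = √(12.52² + 7.41²) = √211.6585 ≈ 14.5485 mm.
From the diagonal AOV: f = 14.5485 / (2·tan(5.75°)) = 14.5485 / 0.20139 ≈ 72.2406 mm.
Short-edge AOV = 2·arctan(7.41 / (2 × 72.2406)) = 2·arctan(0.05129) ≈ 5.8719°.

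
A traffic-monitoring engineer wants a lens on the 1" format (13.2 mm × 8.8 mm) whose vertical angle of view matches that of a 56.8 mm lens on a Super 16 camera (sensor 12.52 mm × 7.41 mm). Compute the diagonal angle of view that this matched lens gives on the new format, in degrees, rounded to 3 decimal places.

Equal vertical AOV ⇒ f₂ = f₁ · 8.8/7.41 = 56.8 × 1.18758 ≈ 67.4548 mm.
Sensor diagonal = √(13.2² + 8.8²) = √251.6800 ≈ 15.8644 mm.
Diagonal AOV on the new format = 2·arctan(15.8644 / (2 × 67.4548)) = 2·arctan(0.11759) ≈ 13.4136°.

13.414°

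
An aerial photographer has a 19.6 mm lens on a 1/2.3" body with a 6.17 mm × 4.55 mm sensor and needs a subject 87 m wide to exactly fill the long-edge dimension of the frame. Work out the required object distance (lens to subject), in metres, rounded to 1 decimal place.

W: 87 m = 87000 mm.
Magnification m = w/W = dᵢ/dₒ; combined with 1/f = 1/dₒ + 1/dᵢ this gives dₒ = f·(1 + W/w).
dₒ = 19.6 mm × (1 + 87000/6.17) = 19.6 × 14101.4862 ≈ 276389.130 mm = 276.389 m.

276.4 m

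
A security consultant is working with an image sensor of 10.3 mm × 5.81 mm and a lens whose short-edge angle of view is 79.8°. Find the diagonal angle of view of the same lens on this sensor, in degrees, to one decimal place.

119.1°

From the short-edge AOV: f = 5.81 / (2·tan(39.9°)) = 5.81 / 1.67226 ≈ 3.4743 mm.
Sensor diagonal = √(10.3² + 5.81²) = √139.8461 ≈ 11.8257 mm.
Diagonal AOV = 2·arctan(11.8257 / (2 × 3.4743)) = 2·arctan(1.70186) ≈ 119.1235°.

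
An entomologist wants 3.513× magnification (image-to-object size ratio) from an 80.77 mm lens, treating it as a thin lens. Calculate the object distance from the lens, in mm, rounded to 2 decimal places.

With m = dᵢ/dₒ and 1/f = 1/dₒ + 1/dᵢ, substituting dᵢ = m·dₒ gives 1/f = (1 + 1/m)/dₒ, hence dₒ = f·(1 + 1/m).
dₒ = 80.77 × (1 + 1/3.513) = 80.77 × 1.28466 ≈ 103.762 mm.

103.76 mm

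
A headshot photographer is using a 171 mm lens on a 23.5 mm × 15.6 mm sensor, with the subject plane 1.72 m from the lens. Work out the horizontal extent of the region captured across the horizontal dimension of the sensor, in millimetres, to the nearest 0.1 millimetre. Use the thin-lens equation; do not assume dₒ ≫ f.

dₒ: 1.72 m = 1720 mm.
Similar triangles through the lens centre give W/dₒ = w/dᵢ; with 1/f = 1/dₒ + 1/dᵢ this gives W = w·(dₒ − f)/f.
W = 23.5 mm × (1720 − 171) / 171 = 23.5 × 9.0585 ≈ 212.874 mm.

212.9 mm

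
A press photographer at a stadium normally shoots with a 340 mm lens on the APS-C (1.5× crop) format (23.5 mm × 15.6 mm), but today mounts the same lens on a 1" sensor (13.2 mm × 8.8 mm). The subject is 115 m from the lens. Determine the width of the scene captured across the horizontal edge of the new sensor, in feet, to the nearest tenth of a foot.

14.6 ft

The focal length stays 340 mm; the relevant sensor dimension is now w = 13.2 mm. Object distance dₒ = 115 m = 115000 mm.
Thin-lens field width W = w·(dₒ − f)/f = 13.2 × (115000 − 340)/340 ≈ 4451.506 mm = 4451.506/304.8 ft = 14.6047 ft.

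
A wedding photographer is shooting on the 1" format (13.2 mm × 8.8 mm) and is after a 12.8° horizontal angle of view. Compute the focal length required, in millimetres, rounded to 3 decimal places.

From α = 2·arctan(w/2f) we get f = w / (2·tan(α/2)).
With w = 13.2 mm and α/2 = 6.4°, tan(α/2) ≈ 0.11217, so f ≈ 13.2 / 0.22434 ≈ 58.8403 mm.

58.840 mm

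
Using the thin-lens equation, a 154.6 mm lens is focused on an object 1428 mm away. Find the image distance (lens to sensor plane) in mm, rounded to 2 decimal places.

173.37 mm

1/dᵢ = 1/f − 1/dₒ = 1/154.6 − 1/1428 = 0.0057680 mm⁻¹.
dᵢ = 1/0.0057680 ≈ 173.3696 mm.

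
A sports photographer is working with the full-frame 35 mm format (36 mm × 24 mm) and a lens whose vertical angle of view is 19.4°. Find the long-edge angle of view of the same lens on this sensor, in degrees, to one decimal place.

28.8°

From the vertical AOV: f = 24 / (2·tan(9.7°)) = 24 / 0.34187 ≈ 70.2029 mm.
Long-edge AOV = 2·arctan(36 / (2 × 70.2029)) = 2·arctan(0.25640) ≈ 28.7617°.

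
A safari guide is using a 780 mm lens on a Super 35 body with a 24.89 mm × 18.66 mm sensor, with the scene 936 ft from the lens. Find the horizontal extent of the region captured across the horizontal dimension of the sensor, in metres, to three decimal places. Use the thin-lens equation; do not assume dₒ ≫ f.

9.079 m

dₒ: 936 ft × 304.8 mm/ft = 285292.79 mm.
Similar triangles through the lens centre give W/dₒ = w/dᵢ; with 1/f = 1/dₒ + 1/dᵢ this gives W = w·(dₒ − f)/f.
W = 24.89 mm × (285293 − 780) / 780 = 24.89 × 364.7600 ≈ 9078.876 mm = 9.07888 m.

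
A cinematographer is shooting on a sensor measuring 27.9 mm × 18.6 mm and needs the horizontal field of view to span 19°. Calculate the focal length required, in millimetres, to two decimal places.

From α = 2·arctan(w/2f) we get f = w / (2·tan(α/2)).
With w = 27.9 mm and α/2 = 9.5°, tan(α/2) ≈ 0.16734, so f ≈ 27.9 / 0.33469 ≈ 83.3619 mm.

83.36 mm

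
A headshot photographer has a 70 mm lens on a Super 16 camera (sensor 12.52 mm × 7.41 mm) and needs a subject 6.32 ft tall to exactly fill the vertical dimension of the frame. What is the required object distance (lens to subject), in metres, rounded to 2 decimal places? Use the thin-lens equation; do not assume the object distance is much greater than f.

W: 6.32 ft × 304.8 mm/ft = 1926.34 mm.
Magnification m = h/W = dᵢ/dₒ; combined with 1/f = 1/dₒ + 1/dᵢ this gives dₒ = f·(1 + W/h).
dₒ = 70 mm × (1 + 1926.34/7.41) = 70 × 260.9644 ≈ 18267.505 mm = 18.2675 m.

18.27 m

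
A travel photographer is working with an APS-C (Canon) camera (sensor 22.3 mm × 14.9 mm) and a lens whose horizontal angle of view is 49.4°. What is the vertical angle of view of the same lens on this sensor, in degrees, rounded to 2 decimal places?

34.17°

From the horizontal AOV: f = 22.3 / (2·tan(24.7°)) = 22.3 / 0.91990 ≈ 24.2418 mm.
Vertical AOV = 2·arctan(14.9 / (2 × 24.2418)) = 2·arctan(0.30732) ≈ 34.1665°.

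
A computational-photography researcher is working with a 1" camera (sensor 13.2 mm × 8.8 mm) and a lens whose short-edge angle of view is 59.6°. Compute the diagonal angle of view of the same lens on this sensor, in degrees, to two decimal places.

From the short-edge AOV: f = 8.8 / (2·tan(29.8°)) = 8.8 / 1.14541 ≈ 7.6828 mm.
Sensor diagonal = √(13.2² + 8.8²) = √251.6800 ≈ 15.8644 mm.
Diagonal AOV = 2·arctan(15.8644 / (2 × 7.6828)) = 2·arctan(1.03246) ≈ 91.8299°.

91.83°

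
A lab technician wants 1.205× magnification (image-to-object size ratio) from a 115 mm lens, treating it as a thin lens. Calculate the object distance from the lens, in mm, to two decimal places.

210.44 mm

With m = dᵢ/dₒ and 1/f = 1/dₒ + 1/dᵢ, substituting dᵢ = m·dₒ gives 1/f = (1 + 1/m)/dₒ, hence dₒ = f·(1 + 1/m).
dₒ = 115 × (1 + 1/1.205) = 115 × 1.82988 ≈ 210.436 mm.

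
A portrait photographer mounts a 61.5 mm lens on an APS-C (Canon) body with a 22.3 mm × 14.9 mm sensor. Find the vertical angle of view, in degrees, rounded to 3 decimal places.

Angle of view α = 2·arctan(h/2f) with h = 14.9 mm and f = 61.5 mm.
h/2f = 0.12114; arctan(0.12114) ≈ 6.9071°, so α ≈ 13.8141°.

13.814°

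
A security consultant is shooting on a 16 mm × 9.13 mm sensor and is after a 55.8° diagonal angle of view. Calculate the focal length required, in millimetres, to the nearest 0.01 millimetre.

Sensor diagonal = √(16² + 9.13²) = √339.3569 ≈ 18.4216 mm.
From α = 2·arctan(d/2f) we get f = d / (2·tan(α/2)).
With d = 18.4216 mm and α/2 = 27.9°, tan(α/2) ≈ 0.52947, so f ≈ 18.4216 / 1.05895 ≈ 17.3962 mm.

17.40 mm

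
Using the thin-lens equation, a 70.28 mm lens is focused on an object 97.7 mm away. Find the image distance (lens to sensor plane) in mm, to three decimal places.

250.414 mm

1/dᵢ = 1/f − 1/dₒ = 1/70.28 − 1/97.7 = 0.0039934 mm⁻¹.
dᵢ = 1/0.0039934 ≈ 250.4142 mm.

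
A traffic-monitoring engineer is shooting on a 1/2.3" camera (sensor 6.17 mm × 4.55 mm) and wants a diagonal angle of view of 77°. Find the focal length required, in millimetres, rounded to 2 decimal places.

Sensor diagonal = √(6.17² + 4.55²) = √58.7714 ≈ 7.6663 mm.
From α = 2·arctan(d/2f) we get f = d / (2·tan(α/2)).
With d = 7.6663 mm and α/2 = 38.5°, tan(α/2) ≈ 0.79544, so f ≈ 7.6663 / 1.59087 ≈ 4.8189 mm.

4.82 mm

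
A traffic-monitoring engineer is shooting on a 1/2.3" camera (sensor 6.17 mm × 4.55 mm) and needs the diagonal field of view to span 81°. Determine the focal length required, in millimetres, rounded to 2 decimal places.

Sensor diagonal = √(6.17² + 4.55²) = √58.7714 ≈ 7.6663 mm.
From α = 2·arctan(d/2f) we get f = d / (2·tan(α/2)).
With d = 7.6663 mm and α/2 = 40.5°, tan(α/2) ≈ 0.85408, so f ≈ 7.6663 / 1.70816 ≈ 4.4880 mm.

4.49 mm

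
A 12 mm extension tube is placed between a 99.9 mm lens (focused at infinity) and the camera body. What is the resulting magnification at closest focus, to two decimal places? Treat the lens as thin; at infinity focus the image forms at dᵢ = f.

0.12×

The tube moves the image plane from f to f + e, so dᵢ = 99.9 + 12 = 111.9 mm. Focus is achieved when 1/f = 1/dₒ + 1/dᵢ, giving dₒ = 1/(1/f − 1/(f+e)).
Magnification m = dᵢ/dₒ = (f+e)·(1/f − 1/(f+e)) = e/f = 12/99.9 ≈ 0.1201.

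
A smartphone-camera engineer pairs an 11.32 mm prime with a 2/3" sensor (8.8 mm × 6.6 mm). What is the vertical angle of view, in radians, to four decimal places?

Angle of view α = 2·arctan(h/2f) with h = 6.6 mm and f = 11.32 mm.
h/2f = 0.29152; arctan(0.29152) ≈ 0.2837 rad, so α ≈ 0.5673 rad.

0.5673 rad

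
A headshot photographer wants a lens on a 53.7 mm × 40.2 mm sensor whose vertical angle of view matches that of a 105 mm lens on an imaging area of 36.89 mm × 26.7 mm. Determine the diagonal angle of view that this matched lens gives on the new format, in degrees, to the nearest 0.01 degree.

23.96°

Equal vertical AOV ⇒ f₂ = f₁ · 40.2/26.7 = 105 × 1.50562 ≈ 158.0899 mm.
Sensor diagonal = √(53.7² + 40.2²) = √4499.7300 ≈ 67.0800 mm.
Diagonal AOV on the new format = 2·arctan(67.0800 / (2 × 158.0899)) = 2·arctan(0.21216) ≈ 23.9563°.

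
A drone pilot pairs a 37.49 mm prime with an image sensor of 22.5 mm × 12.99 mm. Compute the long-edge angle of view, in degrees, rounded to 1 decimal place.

Angle of view α = 2·arctan(w/2f) with w = 22.5 mm and f = 37.49 mm.
w/2f = 0.30008; arctan(0.30008) ≈ 16.7035°, so α ≈ 33.4069°.

33.4°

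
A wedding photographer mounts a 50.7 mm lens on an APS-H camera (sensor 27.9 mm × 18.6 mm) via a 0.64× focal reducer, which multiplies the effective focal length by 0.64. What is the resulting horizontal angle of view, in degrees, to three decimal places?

Effective focal length f = 50.7 × 0.64 = 32.448 mm.
α = 2·arctan(27.9 / (2 × 32.448)) = 2·arctan(0.42992) ≈ 46.5275°.

46.528°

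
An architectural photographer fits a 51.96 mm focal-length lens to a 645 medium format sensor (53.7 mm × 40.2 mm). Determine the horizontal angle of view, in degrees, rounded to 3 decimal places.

54.655°

Angle of view α = 2·arctan(w/2f) with w = 53.7 mm and f = 51.96 mm.
w/2f = 0.51674; arctan(0.51674) ≈ 27.3274°, so α ≈ 54.6547°.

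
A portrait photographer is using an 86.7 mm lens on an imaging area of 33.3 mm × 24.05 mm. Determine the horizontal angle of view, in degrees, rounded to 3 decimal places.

Angle of view α = 2·arctan(w/2f) with w = 33.3 mm and f = 86.7 mm.
w/2f = 0.19204; arctan(0.19204) ≈ 10.8708°, so α ≈ 21.7416°.

21.742°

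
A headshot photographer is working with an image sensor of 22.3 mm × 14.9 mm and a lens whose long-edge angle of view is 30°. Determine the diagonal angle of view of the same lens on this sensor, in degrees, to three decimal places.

35.724°

From the long-edge AOV: f = 22.3 / (2·tan(15°)) = 22.3 / 0.53590 ≈ 41.6124 mm.
Sensor diagonal = √(22.3² + 14.9²) = √719.3000 ≈ 26.8198 mm.
Diagonal AOV = 2·arctan(26.8198 / (2 × 41.6124)) = 2·arctan(0.32226) ≈ 35.7238°.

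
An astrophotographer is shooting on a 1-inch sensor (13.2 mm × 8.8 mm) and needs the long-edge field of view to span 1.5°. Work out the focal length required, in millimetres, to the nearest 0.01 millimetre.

504.17 mm

From α = 2·arctan(w/2f) we get f = w / (2·tan(α/2)).
With w = 13.2 mm and α/2 = 0.75°, tan(α/2) ≈ 0.01309, so f ≈ 13.2 / 0.02618 ≈ 504.1741 mm.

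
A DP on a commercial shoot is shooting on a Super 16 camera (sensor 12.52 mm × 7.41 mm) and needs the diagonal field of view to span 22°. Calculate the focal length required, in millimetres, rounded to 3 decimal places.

37.423 mm

Sensor diagonal = √(12.52² + 7.41²) = √211.6585 ≈ 14.5485 mm.
From α = 2·arctan(d/2f) we get f = d / (2·tan(α/2)).
With d = 14.5485 mm and α/2 = 11°, tan(α/2) ≈ 0.19438, so f ≈ 14.5485 / 0.38876 ≈ 37.4227 mm.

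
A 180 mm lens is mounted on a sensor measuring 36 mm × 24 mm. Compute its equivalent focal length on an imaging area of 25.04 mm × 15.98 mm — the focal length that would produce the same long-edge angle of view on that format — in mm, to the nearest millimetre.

Equal angle of view means equal width/f ratio, so f₂ = f₁ · (width₂/width₁) = 180 × 25.04/36.
f₂ = 180 × 0.69556 ≈ 125.200 mm.

125 mm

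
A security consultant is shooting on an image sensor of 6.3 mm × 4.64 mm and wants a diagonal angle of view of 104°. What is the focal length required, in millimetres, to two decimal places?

3.06 mm

Sensor diagonal = √(6.3² + 4.64²) = √61.2196 ≈ 7.8243 mm.
From α = 2·arctan(d/2f) we get f = d / (2·tan(α/2)).
With d = 7.8243 mm and α/2 = 52°, tan(α/2) ≈ 1.27994, so f ≈ 7.8243 / 2.55988 ≈ 3.0565 mm.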